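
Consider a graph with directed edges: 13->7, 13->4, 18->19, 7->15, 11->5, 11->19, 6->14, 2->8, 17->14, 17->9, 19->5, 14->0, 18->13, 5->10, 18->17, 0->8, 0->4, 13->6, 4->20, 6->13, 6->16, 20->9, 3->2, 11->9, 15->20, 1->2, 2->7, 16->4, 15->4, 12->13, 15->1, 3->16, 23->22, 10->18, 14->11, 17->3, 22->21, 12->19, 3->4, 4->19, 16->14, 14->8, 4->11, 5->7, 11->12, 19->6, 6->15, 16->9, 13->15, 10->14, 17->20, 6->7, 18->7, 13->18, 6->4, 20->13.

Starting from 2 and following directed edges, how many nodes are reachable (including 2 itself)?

BFS from 2 visits: 2, 8, 7, 15, 20, 4, 1, 13, 9, 19, 11, 18, 6, 5, 12, 17, 16, 14, 10, 3, 0
Reachable nodes: 21 of 24 total.

21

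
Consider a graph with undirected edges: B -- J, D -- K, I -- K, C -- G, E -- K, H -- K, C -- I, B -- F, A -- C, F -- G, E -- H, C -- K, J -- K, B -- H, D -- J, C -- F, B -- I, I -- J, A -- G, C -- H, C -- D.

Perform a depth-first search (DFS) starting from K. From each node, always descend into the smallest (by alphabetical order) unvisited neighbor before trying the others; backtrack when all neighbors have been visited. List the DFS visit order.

K C A G F B H E I J D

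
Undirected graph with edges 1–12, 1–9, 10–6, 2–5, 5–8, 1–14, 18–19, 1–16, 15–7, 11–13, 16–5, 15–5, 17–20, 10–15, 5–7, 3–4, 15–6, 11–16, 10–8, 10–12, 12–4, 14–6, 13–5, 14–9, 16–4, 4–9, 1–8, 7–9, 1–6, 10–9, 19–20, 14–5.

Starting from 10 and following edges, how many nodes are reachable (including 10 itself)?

16

BFS from 10 visits: 10, 6, 8, 9, 12, 15, 1, 14, 5, 4, 7, 16, 2, 13, 3, 11
Reachable nodes: 16 of 20 total.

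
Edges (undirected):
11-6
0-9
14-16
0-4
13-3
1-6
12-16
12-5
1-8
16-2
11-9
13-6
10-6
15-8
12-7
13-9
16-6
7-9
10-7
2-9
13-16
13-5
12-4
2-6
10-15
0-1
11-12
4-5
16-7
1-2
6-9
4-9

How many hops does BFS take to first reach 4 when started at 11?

Level 0: 11
Level 1: 6, 9, 12
Level 2: 0, 1, 2, 4, 5, 7, 10, 13, 16
Level 3: 3, 8, 14, 15
4 first appears at level 2.

2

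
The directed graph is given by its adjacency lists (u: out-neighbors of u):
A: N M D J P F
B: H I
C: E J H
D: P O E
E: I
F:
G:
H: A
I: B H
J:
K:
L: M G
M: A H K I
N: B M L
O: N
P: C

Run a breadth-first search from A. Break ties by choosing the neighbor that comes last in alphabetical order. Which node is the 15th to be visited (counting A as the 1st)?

E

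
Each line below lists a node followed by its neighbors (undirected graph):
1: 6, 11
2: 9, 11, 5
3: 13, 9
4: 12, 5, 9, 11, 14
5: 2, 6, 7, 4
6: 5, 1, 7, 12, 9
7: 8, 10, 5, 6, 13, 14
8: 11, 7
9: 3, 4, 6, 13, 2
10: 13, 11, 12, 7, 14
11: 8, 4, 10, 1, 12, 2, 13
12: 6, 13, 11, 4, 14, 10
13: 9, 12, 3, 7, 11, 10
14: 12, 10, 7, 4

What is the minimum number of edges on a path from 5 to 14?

2

Level 0: 5
Level 1: 2, 4, 6, 7
Level 2: 1, 8, 9, 10, 11, 12, 13, 14
Level 3: 3
14 first appears at level 2.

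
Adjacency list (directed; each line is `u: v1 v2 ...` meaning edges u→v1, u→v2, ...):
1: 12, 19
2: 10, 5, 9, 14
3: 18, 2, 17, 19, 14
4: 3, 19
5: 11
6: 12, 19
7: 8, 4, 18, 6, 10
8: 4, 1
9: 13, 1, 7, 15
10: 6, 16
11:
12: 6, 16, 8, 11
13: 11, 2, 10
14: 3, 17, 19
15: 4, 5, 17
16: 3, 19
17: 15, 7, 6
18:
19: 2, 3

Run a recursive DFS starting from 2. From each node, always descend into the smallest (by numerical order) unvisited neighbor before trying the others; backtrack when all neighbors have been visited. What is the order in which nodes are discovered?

2, 5, 11, 9, 1, 12, 6, 19, 3, 14, 17, 7, 4, 8, 10, 16, 18, 15, 13

Visit 2
2 → 5
5 → 11
2 → 9
9 → 1
1 → 12
12 → 6
6 → 19
19 → 3
3 → 14
14 → 17
17 → 7
7 → 4
7 → 8
7 → 10
10 → 16
7 → 18
17 → 15
9 → 13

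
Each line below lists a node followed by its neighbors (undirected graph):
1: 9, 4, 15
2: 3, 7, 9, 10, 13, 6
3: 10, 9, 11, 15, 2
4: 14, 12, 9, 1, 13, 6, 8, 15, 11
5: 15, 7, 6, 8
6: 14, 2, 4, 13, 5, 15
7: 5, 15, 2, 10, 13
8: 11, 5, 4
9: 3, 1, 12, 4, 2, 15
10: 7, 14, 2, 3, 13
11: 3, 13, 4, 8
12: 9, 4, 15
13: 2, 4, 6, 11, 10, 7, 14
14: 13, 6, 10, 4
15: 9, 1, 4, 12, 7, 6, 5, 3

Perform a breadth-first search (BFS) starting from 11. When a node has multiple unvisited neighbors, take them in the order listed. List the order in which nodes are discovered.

11, 3, 13, 4, 8, 10, 9, 15, 2, 6, 7, 14, 12, 1, 5

Visit 11; enqueue 3, 13, 4, 8 → queue [3, 13, 4, 8]
Visit 3; enqueue 10, 9, 15, 2 → queue [13, 4, 8, 10, 9, 15, 2]
Visit 13; enqueue 6, 7, 14 → queue [4, 8, 10, 9, 15, 2, 6, 7, 14]
Visit 4; enqueue 12, 1 → queue [8, 10, 9, 15, 2, 6, 7, 14, 12, 1]
Visit 8; enqueue 5 → queue [10, 9, 15, 2, 6, 7, 14, 12, 1, 5]
Visit 10 → queue [9, 15, 2, 6, 7, 14, 12, 1, 5]
Visit 9 → queue [15, 2, 6, 7, 14, 12, 1, 5]
Visit 15 → queue [2, 6, 7, 14, 12, 1, 5]
Visit 2 → queue [6, 7, 14, 12, 1, 5]
Visit 6 → queue [7, 14, 12, 1, 5]
Visit 7 → queue [14, 12, 1, 5]
Visit 14 → queue [12, 1, 5]
Visit 12 → queue [1, 5]
Visit 1 → queue [5]
Visit 5 → queue []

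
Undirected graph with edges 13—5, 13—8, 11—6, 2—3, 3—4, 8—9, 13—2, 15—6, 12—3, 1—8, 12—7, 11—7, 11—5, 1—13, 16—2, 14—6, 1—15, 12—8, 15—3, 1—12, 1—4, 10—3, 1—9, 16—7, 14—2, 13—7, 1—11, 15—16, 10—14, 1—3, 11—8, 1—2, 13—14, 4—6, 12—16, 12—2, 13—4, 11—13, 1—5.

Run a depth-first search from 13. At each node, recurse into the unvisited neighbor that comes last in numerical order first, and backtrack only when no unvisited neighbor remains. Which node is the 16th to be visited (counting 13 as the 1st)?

2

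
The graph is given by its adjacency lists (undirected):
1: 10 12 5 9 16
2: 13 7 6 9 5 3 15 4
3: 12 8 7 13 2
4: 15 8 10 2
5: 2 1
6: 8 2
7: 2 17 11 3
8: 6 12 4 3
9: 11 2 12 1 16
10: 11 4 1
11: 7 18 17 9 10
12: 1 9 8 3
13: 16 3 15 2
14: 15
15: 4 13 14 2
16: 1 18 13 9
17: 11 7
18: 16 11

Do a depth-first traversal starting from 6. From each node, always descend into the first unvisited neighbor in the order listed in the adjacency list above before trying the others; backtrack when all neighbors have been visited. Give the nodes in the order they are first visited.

6, 8, 12, 1, 10, 11, 7, 2, 13, 16, 18, 9, 3, 15, 4, 14, 5, 17

Visit 6
6 → 8
8 → 12
12 → 1
1 → 10
10 → 11
11 → 7
7 → 2
2 → 13
13 → 16
16 → 18
16 → 9
13 → 3
13 → 15
15 → 4
15 → 14
2 → 5
7 → 17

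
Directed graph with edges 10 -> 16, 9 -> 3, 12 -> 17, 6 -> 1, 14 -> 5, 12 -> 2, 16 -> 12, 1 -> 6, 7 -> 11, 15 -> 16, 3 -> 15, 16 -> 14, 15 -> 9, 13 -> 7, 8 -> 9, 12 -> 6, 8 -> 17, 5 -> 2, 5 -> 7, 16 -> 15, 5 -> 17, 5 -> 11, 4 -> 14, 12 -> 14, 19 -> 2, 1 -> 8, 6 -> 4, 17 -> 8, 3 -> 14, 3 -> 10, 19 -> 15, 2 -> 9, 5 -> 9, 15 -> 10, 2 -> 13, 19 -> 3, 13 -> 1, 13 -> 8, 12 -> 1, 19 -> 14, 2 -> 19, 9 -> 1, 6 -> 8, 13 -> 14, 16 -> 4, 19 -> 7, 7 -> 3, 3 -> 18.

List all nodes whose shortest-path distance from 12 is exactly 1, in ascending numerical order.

Level 0: 12
Level 1: 1, 2, 6, 14, 17
Level 2: 4, 5, 8, 9, 13, 19
Level 3: 3, 7, 11, 15
Level 4: 10, 16, 18

1, 2, 6, 14, 17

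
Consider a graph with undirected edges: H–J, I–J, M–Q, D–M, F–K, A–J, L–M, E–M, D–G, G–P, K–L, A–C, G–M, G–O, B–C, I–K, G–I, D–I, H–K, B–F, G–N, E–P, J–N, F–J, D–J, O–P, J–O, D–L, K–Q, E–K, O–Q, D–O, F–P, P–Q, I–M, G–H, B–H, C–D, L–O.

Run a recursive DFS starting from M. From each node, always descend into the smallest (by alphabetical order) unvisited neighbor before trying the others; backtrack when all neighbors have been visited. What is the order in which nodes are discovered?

M, D, C, A, J, F, B, H, G, I, K, E, P, O, L, Q, N

Visit M
M → D
D → C
C → A
A → J
J → F
F → B
B → H
H → G
G → I
I → K
K → E
E → P
P → O
O → L
O → Q
G → N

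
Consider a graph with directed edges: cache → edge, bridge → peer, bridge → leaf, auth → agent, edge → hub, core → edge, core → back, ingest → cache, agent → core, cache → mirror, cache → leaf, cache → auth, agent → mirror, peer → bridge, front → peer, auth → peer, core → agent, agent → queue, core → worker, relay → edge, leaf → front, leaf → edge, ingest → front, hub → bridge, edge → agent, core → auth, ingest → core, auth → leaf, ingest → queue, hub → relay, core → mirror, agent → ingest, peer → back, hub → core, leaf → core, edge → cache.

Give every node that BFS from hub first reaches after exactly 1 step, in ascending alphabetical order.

bridge, core, relay

Level 0: hub
Level 1: bridge, core, relay
Level 2: agent, auth, back, edge, leaf, mirror, peer, worker
Level 3: cache, front, ingest, queue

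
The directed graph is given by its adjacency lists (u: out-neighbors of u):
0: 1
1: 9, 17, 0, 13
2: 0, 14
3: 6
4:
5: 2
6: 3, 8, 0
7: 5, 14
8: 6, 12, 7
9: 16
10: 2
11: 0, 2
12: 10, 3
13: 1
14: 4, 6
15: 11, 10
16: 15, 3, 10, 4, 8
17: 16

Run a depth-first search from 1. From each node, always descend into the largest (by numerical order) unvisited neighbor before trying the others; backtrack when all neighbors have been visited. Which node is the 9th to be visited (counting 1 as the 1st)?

Visit 1
1 → 17
17 → 16
16 → 15
15 → 11
11 → 2
2 → 14
14 → 6
6 → 8
8 → 12
12 → 10
12 → 3
8 → 7
7 → 5
6 → 0
14 → 4
1 → 13
1 → 9

Visit order: 1, 17, 16, 15, 11, 2, 14, 6, 8, 12, 10, 3, 7, 5, 0, 4, 13, 9

8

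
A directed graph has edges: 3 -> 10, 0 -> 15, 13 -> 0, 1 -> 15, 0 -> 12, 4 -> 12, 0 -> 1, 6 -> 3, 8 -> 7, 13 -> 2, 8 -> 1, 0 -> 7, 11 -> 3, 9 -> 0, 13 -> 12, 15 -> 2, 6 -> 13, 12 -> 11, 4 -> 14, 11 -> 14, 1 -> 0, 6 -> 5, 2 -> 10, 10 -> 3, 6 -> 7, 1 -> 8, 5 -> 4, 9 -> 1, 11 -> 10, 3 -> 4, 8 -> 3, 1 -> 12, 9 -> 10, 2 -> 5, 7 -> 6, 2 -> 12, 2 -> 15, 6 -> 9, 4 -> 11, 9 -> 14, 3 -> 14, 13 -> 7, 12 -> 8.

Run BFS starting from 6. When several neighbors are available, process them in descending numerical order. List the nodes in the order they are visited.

Visit 6; enqueue 13, 9, 7, 5, 3 → queue [13, 9, 7, 5, 3]
Visit 13; enqueue 12, 2, 0 → queue [9, 7, 5, 3, 12, 2, 0]
Visit 9; enqueue 14, 10, 1 → queue [7, 5, 3, 12, 2, 0, 14, 10, 1]
Visit 7 → queue [5, 3, 12, 2, 0, 14, 10, 1]
Visit 5; enqueue 4 → queue [3, 12, 2, 0, 14, 10, 1, 4]
Visit 3 → queue [12, 2, 0, 14, 10, 1, 4]
Visit 12; enqueue 11, 8 → queue [2, 0, 14, 10, 1, 4, 11, 8]
Visit 2; enqueue 15 → queue [0, 14, 10, 1, 4, 11, 8, 15]
Visit 0 → queue [14, 10, 1, 4, 11, 8, 15]
Visit 14 → queue [10, 1, 4, 11, 8, 15]
Visit 10 → queue [1, 4, 11, 8, 15]
Visit 1 → queue [4, 11, 8, 15]
Visit 4 → queue [11, 8, 15]
Visit 11 → queue [8, 15]
Visit 8 → queue [15]
Visit 15 → queue []

6 13 9 7 5 3 12 2 0 14 10 1 4 11 8 15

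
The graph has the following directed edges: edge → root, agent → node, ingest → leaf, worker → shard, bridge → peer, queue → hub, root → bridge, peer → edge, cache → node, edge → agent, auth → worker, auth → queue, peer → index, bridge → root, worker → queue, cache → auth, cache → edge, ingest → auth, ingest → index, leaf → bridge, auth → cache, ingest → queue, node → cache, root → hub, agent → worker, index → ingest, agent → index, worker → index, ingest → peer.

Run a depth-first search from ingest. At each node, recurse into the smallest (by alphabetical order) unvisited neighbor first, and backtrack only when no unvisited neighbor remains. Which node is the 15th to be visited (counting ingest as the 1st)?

Visit ingest
ingest → auth
auth → cache
cache → edge
edge → agent
agent → index
agent → node
agent → worker
worker → queue
queue → hub
worker → shard
edge → root
root → bridge
bridge → peer
ingest → leaf

Visit order: ingest, auth, cache, edge, agent, index, node, worker, queue, hub, shard, root, bridge, peer, leaf

leaf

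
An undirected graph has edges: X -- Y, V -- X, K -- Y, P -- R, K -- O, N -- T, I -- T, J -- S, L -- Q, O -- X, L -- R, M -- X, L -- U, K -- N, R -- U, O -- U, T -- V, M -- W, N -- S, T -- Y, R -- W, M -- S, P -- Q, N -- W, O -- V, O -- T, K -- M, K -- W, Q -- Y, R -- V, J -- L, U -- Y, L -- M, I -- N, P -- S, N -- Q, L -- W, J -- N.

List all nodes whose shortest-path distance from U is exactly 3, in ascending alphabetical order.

I, N, S

Level 0: U
Level 1: L, O, R, Y
Level 2: J, K, M, P, Q, T, V, W, X
Level 3: I, N, S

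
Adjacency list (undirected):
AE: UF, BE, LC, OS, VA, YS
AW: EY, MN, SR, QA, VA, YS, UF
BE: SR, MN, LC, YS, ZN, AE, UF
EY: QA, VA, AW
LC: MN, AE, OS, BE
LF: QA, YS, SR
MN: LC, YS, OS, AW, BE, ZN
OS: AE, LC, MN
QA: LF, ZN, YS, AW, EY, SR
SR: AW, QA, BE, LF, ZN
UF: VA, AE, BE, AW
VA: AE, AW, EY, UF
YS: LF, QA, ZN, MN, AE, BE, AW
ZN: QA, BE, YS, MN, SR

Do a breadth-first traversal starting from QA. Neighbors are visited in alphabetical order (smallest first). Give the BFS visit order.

QA, AW, EY, LF, SR, YS, ZN, MN, UF, VA, BE, AE, LC, OS

Visit QA; enqueue AW, EY, LF, SR, YS, ZN → queue [AW, EY, LF, SR, YS, ZN]
Visit AW; enqueue MN, UF, VA → queue [EY, LF, SR, YS, ZN, MN, UF, VA]
Visit EY → queue [LF, SR, YS, ZN, MN, UF, VA]
Visit LF → queue [SR, YS, ZN, MN, UF, VA]
Visit SR; enqueue BE → queue [YS, ZN, MN, UF, VA, BE]
Visit YS; enqueue AE → queue [ZN, MN, UF, VA, BE, AE]
Visit ZN → queue [MN, UF, VA, BE, AE]
Visit MN; enqueue LC, OS → queue [UF, VA, BE, AE, LC, OS]
Visit UF → queue [VA, BE, AE, LC, OS]
Visit VA → queue [BE, AE, LC, OS]
Visit BE → queue [AE, LC, OS]
Visit AE → queue [LC, OS]
Visit LC → queue [OS]
Visit OS → queue []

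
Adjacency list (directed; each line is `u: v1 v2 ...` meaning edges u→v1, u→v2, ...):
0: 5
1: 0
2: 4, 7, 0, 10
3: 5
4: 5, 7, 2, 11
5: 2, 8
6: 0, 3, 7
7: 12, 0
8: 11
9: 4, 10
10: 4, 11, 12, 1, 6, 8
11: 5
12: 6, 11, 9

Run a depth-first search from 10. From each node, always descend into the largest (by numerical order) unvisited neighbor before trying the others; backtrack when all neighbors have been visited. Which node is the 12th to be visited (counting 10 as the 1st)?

3

Visit 10
10 → 12
12 → 11
11 → 5
5 → 8
5 → 2
2 → 7
7 → 0
2 → 4
12 → 9
12 → 6
6 → 3
10 → 1

Visit order: 10, 12, 11, 5, 8, 2, 7, 0, 4, 9, 6, 3, 1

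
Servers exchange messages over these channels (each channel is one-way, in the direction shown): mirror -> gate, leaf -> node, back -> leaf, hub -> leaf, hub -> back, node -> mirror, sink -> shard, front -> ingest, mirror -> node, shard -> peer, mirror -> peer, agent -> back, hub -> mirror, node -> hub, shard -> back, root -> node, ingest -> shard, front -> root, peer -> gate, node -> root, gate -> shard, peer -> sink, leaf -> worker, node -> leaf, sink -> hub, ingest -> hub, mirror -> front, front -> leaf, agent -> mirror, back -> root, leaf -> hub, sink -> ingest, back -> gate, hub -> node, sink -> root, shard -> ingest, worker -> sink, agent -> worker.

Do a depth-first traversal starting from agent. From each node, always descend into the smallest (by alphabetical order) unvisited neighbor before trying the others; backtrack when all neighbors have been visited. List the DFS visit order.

agent -> back -> gate -> shard -> ingest -> hub -> leaf -> node -> mirror -> front -> root -> peer -> sink -> worker

Visit agent
agent → back
back → gate
gate → shard
shard → ingest
ingest → hub
hub → leaf
leaf → node
node → mirror
mirror → front
front → root
mirror → peer
peer → sink
leaf → worker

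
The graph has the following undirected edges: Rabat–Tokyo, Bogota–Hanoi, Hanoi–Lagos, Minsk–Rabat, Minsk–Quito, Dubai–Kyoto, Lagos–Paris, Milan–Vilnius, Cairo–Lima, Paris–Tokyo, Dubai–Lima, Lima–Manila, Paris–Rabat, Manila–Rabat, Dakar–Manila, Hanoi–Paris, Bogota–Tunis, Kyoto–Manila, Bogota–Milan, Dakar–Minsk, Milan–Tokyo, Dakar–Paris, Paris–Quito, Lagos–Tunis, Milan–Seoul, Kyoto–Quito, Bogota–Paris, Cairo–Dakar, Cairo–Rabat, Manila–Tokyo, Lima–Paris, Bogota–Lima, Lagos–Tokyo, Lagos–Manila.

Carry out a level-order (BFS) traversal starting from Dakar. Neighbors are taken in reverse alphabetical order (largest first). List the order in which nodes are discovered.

Dakar → Paris → Minsk → Manila → Cairo → Tokyo → Rabat → Quito → Lima → Lagos → Hanoi → Bogota → Kyoto → Milan → Dubai → Tunis → Vilnius → Seoul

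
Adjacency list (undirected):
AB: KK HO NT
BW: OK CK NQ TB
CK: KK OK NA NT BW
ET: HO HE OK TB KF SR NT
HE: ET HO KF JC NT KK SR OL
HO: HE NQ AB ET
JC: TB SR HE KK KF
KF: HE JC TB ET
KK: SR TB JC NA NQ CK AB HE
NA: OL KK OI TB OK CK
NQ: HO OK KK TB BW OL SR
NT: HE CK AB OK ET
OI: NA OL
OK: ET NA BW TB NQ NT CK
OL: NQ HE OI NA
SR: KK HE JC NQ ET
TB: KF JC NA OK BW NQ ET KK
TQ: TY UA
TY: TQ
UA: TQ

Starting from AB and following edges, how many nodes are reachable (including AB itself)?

17

BFS from AB visits: AB, HO, KK, NT, ET, HE, NQ, CK, JC, NA, SR, TB, OK, KF, OL, BW, OI
Reachable nodes: 17 of 20 total.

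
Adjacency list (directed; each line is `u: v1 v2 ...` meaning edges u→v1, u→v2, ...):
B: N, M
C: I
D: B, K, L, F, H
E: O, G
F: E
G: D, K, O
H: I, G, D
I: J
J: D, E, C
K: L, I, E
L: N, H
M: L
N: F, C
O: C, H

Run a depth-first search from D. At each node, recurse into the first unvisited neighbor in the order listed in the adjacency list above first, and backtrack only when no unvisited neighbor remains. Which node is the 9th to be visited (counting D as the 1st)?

J

Visit D
D → B
B → N
N → F
F → E
E → O
O → C
C → I
I → J
O → H
H → G
G → K
K → L
B → M

Visit order: D, B, N, F, E, O, C, I, J, H, G, K, L, M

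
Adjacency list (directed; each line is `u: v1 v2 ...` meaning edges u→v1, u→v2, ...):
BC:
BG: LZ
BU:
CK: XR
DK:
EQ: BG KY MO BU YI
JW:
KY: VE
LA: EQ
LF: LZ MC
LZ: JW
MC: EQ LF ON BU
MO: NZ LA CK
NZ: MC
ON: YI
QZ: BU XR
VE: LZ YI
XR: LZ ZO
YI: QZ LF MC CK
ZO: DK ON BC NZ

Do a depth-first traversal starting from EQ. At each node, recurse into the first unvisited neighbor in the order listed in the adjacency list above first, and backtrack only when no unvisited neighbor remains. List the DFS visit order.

EQ BG LZ JW KY VE YI QZ BU XR ZO DK ON BC NZ MC LF CK MO LA

Visit EQ
EQ → BG
BG → LZ
LZ → JW
EQ → KY
KY → VE
VE → YI
YI → QZ
QZ → BU
QZ → XR
XR → ZO
ZO → DK
ZO → ON
ZO → BC
ZO → NZ
NZ → MC
MC → LF
YI → CK
EQ → MO
MO → LA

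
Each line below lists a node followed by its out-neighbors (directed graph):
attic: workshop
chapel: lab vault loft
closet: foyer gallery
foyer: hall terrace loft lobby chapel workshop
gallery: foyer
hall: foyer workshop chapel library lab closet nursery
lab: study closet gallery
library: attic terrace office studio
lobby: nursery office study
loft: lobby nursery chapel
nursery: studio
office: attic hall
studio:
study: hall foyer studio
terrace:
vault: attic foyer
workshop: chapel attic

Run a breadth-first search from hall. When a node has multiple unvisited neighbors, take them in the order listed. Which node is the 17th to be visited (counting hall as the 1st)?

Visit hall; enqueue foyer, workshop, chapel, library, lab, closet, nursery → queue [foyer, workshop, chapel, library, lab, closet, nursery]
Visit foyer; enqueue terrace, loft, lobby → queue [workshop, chapel, library, lab, closet, nursery, terrace, loft, lobby]
Visit workshop; enqueue attic → queue [chapel, library, lab, closet, nursery, terrace, loft, lobby, attic]
Visit chapel; enqueue vault → queue [library, lab, closet, nursery, terrace, loft, lobby, attic, vault]
Visit library; enqueue office, studio → queue [lab, closet, nursery, terrace, loft, lobby, attic, vault, office, studio]
Visit lab; enqueue study, gallery → queue [closet, nursery, terrace, loft, lobby, attic, vault, office, studio, study, gallery]
Visit closet → queue [nursery, terrace, loft, lobby, attic, vault, office, studio, study, gallery]
Visit nursery → queue [terrace, loft, lobby, attic, vault, office, studio, study, gallery]
Visit terrace → queue [loft, lobby, attic, vault, office, studio, study, gallery]
Visit loft → queue [lobby, attic, vault, office, studio, study, gallery]
Visit lobby → queue [attic, vault, office, studio, study, gallery]
Visit attic → queue [vault, office, studio, study, gallery]
Visit vault → queue [office, studio, study, gallery]
Visit office → queue [studio, study, gallery]
Visit studio → queue [study, gallery]
Visit study → queue [gallery]
Visit gallery → queue []

Visit order: hall, foyer, workshop, chapel, library, lab, closet, nursery, terrace, loft, lobby, attic, vault, office, studio, study, gallery

gallery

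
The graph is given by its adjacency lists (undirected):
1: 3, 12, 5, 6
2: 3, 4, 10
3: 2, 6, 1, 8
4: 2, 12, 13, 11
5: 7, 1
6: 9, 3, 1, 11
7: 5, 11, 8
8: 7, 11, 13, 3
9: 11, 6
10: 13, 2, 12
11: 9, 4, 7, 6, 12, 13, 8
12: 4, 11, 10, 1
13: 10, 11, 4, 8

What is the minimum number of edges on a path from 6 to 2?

2

Level 0: 6
Level 1: 1, 3, 9, 11
Level 2: 2, 4, 5, 7, 8, 12, 13
Level 3: 10
2 first appears at level 2.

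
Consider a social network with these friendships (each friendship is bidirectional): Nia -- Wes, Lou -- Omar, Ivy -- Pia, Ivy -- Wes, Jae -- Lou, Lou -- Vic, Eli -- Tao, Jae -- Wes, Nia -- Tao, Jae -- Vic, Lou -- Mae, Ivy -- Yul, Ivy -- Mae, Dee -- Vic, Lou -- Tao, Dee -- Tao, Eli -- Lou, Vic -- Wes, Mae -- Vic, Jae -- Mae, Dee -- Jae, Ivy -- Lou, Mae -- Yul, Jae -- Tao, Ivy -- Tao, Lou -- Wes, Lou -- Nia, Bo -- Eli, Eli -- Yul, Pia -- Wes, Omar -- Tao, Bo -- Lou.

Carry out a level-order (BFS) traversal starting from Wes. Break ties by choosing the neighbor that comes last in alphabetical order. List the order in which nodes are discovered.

Visit Wes; enqueue Vic, Pia, Nia, Lou, Jae, Ivy → queue [Vic, Pia, Nia, Lou, Jae, Ivy]
Visit Vic; enqueue Mae, Dee → queue [Pia, Nia, Lou, Jae, Ivy, Mae, Dee]
Visit Pia → queue [Nia, Lou, Jae, Ivy, Mae, Dee]
Visit Nia; enqueue Tao → queue [Lou, Jae, Ivy, Mae, Dee, Tao]
Visit Lou; enqueue Omar, Eli, Bo → queue [Jae, Ivy, Mae, Dee, Tao, Omar, Eli, Bo]
Visit Jae → queue [Ivy, Mae, Dee, Tao, Omar, Eli, Bo]
Visit Ivy; enqueue Yul → queue [Mae, Dee, Tao, Omar, Eli, Bo, Yul]
Visit Mae → queue [Dee, Tao, Omar, Eli, Bo, Yul]
Visit Dee → queue [Tao, Omar, Eli, Bo, Yul]
Visit Tao → queue [Omar, Eli, Bo, Yul]
Visit Omar → queue [Eli, Bo, Yul]
Visit Eli → queue [Bo, Yul]
Visit Bo → queue [Yul]
Visit Yul → queue []

Wes, Vic, Pia, Nia, Lou, Jae, Ivy, Mae, Dee, Tao, Omar, Eli, Bo, Yul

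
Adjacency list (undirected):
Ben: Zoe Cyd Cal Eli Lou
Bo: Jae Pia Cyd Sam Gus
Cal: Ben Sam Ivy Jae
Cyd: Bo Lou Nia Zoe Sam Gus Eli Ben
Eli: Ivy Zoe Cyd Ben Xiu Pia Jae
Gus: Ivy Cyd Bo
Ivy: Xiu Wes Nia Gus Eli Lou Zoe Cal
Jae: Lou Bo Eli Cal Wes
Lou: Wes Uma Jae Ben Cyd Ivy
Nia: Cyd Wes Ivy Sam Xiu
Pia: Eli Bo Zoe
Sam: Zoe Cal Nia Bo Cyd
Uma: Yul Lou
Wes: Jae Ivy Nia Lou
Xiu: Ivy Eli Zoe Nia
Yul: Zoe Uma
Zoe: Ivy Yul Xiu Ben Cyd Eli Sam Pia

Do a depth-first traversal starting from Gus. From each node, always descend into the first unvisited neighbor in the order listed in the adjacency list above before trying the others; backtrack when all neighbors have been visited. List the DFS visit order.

Visit Gus
Gus → Ivy
Ivy → Xiu
Xiu → Eli
Eli → Zoe
Zoe → Yul
Yul → Uma
Uma → Lou
Lou → Wes
Wes → Jae
Jae → Bo
Bo → Pia
Bo → Cyd
Cyd → Nia
Nia → Sam
Sam → Cal
Cal → Ben

Gus, Ivy, Xiu, Eli, Zoe, Yul, Uma, Lou, Wes, Jae, Bo, Pia, Cyd, Nia, Sam, Cal, Ben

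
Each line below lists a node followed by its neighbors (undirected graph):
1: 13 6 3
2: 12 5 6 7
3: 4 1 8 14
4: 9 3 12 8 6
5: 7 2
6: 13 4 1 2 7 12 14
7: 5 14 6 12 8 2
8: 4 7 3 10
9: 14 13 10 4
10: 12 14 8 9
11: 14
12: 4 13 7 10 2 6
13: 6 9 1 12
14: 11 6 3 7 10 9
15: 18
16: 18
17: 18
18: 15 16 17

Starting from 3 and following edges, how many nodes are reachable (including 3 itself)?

14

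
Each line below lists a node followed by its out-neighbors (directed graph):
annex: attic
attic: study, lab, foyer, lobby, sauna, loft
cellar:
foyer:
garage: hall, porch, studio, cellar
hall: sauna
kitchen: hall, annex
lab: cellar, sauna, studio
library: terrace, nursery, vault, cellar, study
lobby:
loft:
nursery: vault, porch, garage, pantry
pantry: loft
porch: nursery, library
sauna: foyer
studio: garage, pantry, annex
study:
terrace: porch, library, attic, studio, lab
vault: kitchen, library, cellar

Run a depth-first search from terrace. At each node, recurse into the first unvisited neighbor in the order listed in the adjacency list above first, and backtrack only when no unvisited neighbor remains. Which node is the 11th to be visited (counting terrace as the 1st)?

study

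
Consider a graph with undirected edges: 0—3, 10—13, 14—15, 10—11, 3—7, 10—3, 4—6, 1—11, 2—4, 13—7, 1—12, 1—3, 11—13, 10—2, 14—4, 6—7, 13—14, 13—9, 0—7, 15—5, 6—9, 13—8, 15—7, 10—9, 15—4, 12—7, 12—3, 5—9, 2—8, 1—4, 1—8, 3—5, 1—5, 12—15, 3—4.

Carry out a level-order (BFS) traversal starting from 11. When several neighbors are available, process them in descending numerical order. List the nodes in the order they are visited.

Visit 11; enqueue 13, 10, 1 → queue [13, 10, 1]
Visit 13; enqueue 14, 9, 8, 7 → queue [10, 1, 14, 9, 8, 7]
Visit 10; enqueue 3, 2 → queue [1, 14, 9, 8, 7, 3, 2]
Visit 1; enqueue 12, 5, 4 → queue [14, 9, 8, 7, 3, 2, 12, 5, 4]
Visit 14; enqueue 15 → queue [9, 8, 7, 3, 2, 12, 5, 4, 15]
Visit 9; enqueue 6 → queue [8, 7, 3, 2, 12, 5, 4, 15, 6]
Visit 8 → queue [7, 3, 2, 12, 5, 4, 15, 6]
Visit 7; enqueue 0 → queue [3, 2, 12, 5, 4, 15, 6, 0]
Visit 3 → queue [2, 12, 5, 4, 15, 6, 0]
Visit 2 → queue [12, 5, 4, 15, 6, 0]
Visit 12 → queue [5, 4, 15, 6, 0]
Visit 5 → queue [4, 15, 6, 0]
Visit 4 → queue [15, 6, 0]
Visit 15 → queue [6, 0]
Visit 6 → queue [0]
Visit 0 → queue []

11 → 13 → 10 → 1 → 14 → 9 → 8 → 7 → 3 → 2 → 12 → 5 → 4 → 15 → 6 → 0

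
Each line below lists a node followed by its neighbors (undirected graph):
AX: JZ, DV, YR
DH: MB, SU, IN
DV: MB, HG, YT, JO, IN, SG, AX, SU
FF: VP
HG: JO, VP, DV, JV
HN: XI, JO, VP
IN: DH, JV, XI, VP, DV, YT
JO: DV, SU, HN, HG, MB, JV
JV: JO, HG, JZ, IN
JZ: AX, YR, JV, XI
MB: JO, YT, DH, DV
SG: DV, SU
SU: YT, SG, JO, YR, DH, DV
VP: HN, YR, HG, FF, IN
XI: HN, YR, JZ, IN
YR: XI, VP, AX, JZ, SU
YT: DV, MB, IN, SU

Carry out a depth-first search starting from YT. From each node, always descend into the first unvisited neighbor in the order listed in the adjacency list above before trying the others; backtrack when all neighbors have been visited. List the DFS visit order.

Visit YT
YT → DV
DV → MB
MB → JO
JO → SU
SU → SG
SU → YR
YR → XI
XI → HN
HN → VP
VP → HG
HG → JV
JV → JZ
JZ → AX
JV → IN
IN → DH
VP → FF

YT, DV, MB, JO, SU, SG, YR, XI, HN, VP, HG, JV, JZ, AX, IN, DH, FF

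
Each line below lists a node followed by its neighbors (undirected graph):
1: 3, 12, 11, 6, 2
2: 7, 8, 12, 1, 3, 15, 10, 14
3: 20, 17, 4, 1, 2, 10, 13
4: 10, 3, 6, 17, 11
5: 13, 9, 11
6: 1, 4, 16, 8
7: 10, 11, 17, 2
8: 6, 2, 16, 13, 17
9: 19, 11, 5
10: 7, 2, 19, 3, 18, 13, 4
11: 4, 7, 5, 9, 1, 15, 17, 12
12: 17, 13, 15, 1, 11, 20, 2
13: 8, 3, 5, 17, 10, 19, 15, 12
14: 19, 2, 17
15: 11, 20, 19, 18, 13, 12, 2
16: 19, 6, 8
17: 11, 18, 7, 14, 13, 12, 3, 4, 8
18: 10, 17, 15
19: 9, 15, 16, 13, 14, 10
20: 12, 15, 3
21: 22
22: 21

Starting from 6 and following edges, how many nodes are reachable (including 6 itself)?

20

BFS from 6 visits: 6, 16, 8, 4, 1, 19, 17, 13, 2, 11, 10, 3, 12, 15, 14, 9, 18, 7, 5, 20
Reachable nodes: 20 of 22 total.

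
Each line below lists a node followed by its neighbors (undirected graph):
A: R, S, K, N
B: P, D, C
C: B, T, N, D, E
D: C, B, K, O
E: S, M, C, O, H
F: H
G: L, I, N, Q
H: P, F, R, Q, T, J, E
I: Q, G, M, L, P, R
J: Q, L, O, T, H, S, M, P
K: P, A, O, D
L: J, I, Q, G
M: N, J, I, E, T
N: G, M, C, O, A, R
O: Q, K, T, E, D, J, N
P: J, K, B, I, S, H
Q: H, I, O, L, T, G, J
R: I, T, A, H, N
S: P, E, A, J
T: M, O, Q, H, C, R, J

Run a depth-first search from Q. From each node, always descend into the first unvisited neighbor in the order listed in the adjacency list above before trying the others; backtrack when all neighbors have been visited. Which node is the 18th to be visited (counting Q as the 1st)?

C

Visit Q
Q → H
H → P
P → J
J → L
L → I
I → G
G → N
N → M
M → E
E → S
S → A
A → R
R → T
T → O
O → K
K → D
D → C
C → B
H → F

Visit order: Q, H, P, J, L, I, G, N, M, E, S, A, R, T, O, K, D, C, B, F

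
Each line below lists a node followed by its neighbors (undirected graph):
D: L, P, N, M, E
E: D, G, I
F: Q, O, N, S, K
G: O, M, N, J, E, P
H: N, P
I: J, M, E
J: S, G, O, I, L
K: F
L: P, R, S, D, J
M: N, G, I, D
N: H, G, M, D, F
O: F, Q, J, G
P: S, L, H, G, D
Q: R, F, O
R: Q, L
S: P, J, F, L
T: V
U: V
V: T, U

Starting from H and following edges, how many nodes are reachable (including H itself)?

BFS from H visits: H, N, P, G, M, D, F, S, L, O, J, E, I, Q, K, R
Reachable nodes: 16 of 19 total.

16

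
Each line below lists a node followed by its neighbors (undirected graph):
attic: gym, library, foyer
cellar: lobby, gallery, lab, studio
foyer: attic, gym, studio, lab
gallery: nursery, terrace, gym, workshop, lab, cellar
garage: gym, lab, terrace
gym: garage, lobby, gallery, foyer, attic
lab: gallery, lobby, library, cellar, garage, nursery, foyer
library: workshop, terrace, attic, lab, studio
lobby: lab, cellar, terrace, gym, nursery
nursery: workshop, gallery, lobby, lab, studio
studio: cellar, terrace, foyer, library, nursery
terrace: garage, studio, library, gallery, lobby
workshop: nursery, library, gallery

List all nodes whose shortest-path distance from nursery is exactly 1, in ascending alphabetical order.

gallery, lab, lobby, studio, workshop

Level 0: nursery
Level 1: gallery, lab, lobby, studio, workshop
Level 2: cellar, foyer, garage, gym, library, terrace
Level 3: attic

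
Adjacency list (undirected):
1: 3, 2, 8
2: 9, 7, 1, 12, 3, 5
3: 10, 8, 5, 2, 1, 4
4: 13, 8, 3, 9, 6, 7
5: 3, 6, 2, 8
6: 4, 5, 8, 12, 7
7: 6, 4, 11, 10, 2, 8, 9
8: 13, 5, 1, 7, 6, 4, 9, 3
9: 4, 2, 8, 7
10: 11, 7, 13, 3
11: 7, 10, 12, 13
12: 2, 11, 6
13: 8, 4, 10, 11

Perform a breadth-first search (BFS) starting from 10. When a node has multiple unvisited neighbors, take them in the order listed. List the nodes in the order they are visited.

10, 11, 7, 13, 3, 12, 6, 4, 2, 8, 9, 5, 1

Visit 10; enqueue 11, 7, 13, 3 → queue [11, 7, 13, 3]
Visit 11; enqueue 12 → queue [7, 13, 3, 12]
Visit 7; enqueue 6, 4, 2, 8, 9 → queue [13, 3, 12, 6, 4, 2, 8, 9]
Visit 13 → queue [3, 12, 6, 4, 2, 8, 9]
Visit 3; enqueue 5, 1 → queue [12, 6, 4, 2, 8, 9, 5, 1]
Visit 12 → queue [6, 4, 2, 8, 9, 5, 1]
Visit 6 → queue [4, 2, 8, 9, 5, 1]
Visit 4 → queue [2, 8, 9, 5, 1]
Visit 2 → queue [8, 9, 5, 1]
Visit 8 → queue [9, 5, 1]
Visit 9 → queue [5, 1]
Visit 5 → queue [1]
Visit 1 → queue []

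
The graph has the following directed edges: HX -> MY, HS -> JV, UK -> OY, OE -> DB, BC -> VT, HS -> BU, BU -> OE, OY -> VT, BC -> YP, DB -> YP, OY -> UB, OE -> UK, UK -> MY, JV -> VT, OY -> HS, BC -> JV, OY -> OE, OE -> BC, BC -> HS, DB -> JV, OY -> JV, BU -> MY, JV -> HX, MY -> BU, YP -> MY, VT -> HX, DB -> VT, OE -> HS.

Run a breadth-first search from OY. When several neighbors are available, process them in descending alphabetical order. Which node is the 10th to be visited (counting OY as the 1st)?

Visit OY; enqueue VT, UB, OE, JV, HS → queue [VT, UB, OE, JV, HS]
Visit VT; enqueue HX → queue [UB, OE, JV, HS, HX]
Visit UB → queue [OE, JV, HS, HX]
Visit OE; enqueue UK, DB, BC → queue [JV, HS, HX, UK, DB, BC]
Visit JV → queue [HS, HX, UK, DB, BC]
Visit HS; enqueue BU → queue [HX, UK, DB, BC, BU]
Visit HX; enqueue MY → queue [UK, DB, BC, BU, MY]
Visit UK → queue [DB, BC, BU, MY]
Visit DB; enqueue YP → queue [BC, BU, MY, YP]
Visit BC → queue [BU, MY, YP]
Visit BU → queue [MY, YP]
Visit MY → queue [YP]
Visit YP → queue []

Visit order: OY, VT, UB, OE, JV, HS, HX, UK, DB, BC, BU, MY, YP

BC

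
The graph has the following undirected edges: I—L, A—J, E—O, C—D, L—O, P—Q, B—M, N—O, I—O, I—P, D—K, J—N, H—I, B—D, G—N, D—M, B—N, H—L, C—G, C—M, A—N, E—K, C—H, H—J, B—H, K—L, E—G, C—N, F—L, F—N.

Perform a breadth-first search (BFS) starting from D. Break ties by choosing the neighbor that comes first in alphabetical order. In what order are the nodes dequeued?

Visit D; enqueue B, C, K, M → queue [B, C, K, M]
Visit B; enqueue H, N → queue [C, K, M, H, N]
Visit C; enqueue G → queue [K, M, H, N, G]
Visit K; enqueue E, L → queue [M, H, N, G, E, L]
Visit M → queue [H, N, G, E, L]
Visit H; enqueue I, J → queue [N, G, E, L, I, J]
Visit N; enqueue A, F, O → queue [G, E, L, I, J, A, F, O]
Visit G → queue [E, L, I, J, A, F, O]
Visit E → queue [L, I, J, A, F, O]
Visit L → queue [I, J, A, F, O]
Visit I; enqueue P → queue [J, A, F, O, P]
Visit J → queue [A, F, O, P]
Visit A → queue [F, O, P]
Visit F → queue [O, P]
Visit O → queue [P]
Visit P; enqueue Q → queue [Q]
Visit Q → queue []

D → B → C → K → M → H → N → G → E → L → I → J → A → F → O → P → Q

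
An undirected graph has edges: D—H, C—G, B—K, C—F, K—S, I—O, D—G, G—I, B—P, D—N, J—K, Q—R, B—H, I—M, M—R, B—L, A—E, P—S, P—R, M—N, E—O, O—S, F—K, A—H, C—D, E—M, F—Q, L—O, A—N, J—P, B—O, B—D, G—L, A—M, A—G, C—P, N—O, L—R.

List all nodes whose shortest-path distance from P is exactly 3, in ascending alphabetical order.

Level 0: P
Level 1: B, C, J, R, S
Level 2: D, F, G, H, K, L, M, O, Q
Level 3: A, E, I, N

A, E, I, N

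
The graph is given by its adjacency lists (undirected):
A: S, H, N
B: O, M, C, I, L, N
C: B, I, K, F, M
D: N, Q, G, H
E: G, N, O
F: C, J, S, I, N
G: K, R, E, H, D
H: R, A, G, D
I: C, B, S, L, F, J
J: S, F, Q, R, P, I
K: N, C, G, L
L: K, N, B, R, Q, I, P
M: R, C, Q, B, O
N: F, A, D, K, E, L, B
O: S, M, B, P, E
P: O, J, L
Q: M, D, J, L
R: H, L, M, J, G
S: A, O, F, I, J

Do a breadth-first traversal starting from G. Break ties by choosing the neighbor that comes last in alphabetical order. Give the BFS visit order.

G -> R -> K -> H -> E -> D -> M -> L -> J -> N -> C -> A -> O -> Q -> B -> P -> I -> S -> F

Visit G; enqueue R, K, H, E, D → queue [R, K, H, E, D]
Visit R; enqueue M, L, J → queue [K, H, E, D, M, L, J]
Visit K; enqueue N, C → queue [H, E, D, M, L, J, N, C]
Visit H; enqueue A → queue [E, D, M, L, J, N, C, A]
Visit E; enqueue O → queue [D, M, L, J, N, C, A, O]
Visit D; enqueue Q → queue [M, L, J, N, C, A, O, Q]
Visit M; enqueue B → queue [L, J, N, C, A, O, Q, B]
Visit L; enqueue P, I → queue [J, N, C, A, O, Q, B, P, I]
Visit J; enqueue S, F → queue [N, C, A, O, Q, B, P, I, S, F]
Visit N → queue [C, A, O, Q, B, P, I, S, F]
Visit C → queue [A, O, Q, B, P, I, S, F]
Visit A → queue [O, Q, B, P, I, S, F]
Visit O → queue [Q, B, P, I, S, F]
Visit Q → queue [B, P, I, S, F]
Visit B → queue [P, I, S, F]
Visit P → queue [I, S, F]
Visit I → queue [S, F]
Visit S → queue [F]
Visit F → queue []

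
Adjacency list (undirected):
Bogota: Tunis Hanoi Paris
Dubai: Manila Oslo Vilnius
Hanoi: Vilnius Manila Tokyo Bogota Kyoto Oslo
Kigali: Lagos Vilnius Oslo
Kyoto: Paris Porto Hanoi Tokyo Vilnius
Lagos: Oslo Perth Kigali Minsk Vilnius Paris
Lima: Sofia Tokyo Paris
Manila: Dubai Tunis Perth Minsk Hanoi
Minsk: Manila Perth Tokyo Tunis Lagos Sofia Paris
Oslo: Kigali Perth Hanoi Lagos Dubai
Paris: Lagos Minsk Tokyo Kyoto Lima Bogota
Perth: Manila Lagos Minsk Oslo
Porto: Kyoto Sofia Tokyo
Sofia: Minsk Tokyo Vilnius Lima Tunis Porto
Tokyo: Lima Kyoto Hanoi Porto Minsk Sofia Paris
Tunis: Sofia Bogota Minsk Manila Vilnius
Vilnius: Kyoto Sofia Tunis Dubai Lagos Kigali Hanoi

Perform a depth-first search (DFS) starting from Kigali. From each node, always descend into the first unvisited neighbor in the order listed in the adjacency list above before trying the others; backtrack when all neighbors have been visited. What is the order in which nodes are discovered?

Visit Kigali
Kigali → Lagos
Lagos → Oslo
Oslo → Perth
Perth → Manila
Manila → Dubai
Dubai → Vilnius
Vilnius → Kyoto
Kyoto → Paris
Paris → Minsk
Minsk → Tokyo
Tokyo → Lima
Lima → Sofia
Sofia → Tunis
Tunis → Bogota
Bogota → Hanoi
Sofia → Porto

Kigali → Lagos → Oslo → Perth → Manila → Dubai → Vilnius → Kyoto → Paris → Minsk → Tokyo → Lima → Sofia → Tunis → Bogota → Hanoi → Porto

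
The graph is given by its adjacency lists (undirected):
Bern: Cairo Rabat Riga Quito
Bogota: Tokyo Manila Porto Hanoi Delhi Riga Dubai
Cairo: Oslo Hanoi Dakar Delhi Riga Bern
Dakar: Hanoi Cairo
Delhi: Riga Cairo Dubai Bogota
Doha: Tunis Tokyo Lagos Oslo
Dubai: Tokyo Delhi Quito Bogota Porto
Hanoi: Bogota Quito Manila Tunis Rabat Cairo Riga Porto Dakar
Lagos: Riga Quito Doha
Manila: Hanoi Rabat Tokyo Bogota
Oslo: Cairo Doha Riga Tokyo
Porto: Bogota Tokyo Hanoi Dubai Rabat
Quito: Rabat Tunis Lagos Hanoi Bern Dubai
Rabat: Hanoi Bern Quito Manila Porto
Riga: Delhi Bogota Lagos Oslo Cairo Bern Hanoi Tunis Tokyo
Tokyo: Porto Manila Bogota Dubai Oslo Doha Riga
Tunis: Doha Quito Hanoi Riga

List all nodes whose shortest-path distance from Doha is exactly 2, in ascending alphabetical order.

Bogota, Cairo, Dubai, Hanoi, Manila, Porto, Quito, Riga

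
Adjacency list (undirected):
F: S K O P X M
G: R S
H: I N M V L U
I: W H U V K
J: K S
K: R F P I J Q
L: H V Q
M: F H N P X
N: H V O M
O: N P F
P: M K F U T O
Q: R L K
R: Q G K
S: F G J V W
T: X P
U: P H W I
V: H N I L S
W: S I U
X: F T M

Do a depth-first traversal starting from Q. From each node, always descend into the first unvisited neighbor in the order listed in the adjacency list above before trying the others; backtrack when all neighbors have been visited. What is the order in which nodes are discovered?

Q R G S F K P M H I W U V N O L X T J

Visit Q
Q → R
R → G
G → S
S → F
F → K
K → P
P → M
M → H
H → I
I → W
W → U
I → V
V → N
N → O
V → L
M → X
X → T
K → J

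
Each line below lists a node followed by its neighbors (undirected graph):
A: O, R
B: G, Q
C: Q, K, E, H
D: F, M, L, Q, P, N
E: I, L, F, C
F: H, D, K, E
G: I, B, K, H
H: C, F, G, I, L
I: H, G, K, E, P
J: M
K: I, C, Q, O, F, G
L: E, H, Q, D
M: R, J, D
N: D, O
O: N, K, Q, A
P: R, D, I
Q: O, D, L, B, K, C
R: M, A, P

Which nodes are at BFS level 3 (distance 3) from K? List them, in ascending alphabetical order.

Level 0: K
Level 1: C, F, G, I, O, Q
Level 2: A, B, D, E, H, L, N, P
Level 3: M, R
Level 4: J

M, R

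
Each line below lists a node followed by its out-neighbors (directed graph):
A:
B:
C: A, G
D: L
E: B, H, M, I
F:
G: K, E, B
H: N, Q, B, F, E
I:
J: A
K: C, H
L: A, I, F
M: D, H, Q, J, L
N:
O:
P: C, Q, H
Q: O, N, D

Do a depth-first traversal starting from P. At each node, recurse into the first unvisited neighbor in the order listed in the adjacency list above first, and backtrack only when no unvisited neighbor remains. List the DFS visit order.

Visit P
P → C
C → A
C → G
G → K
K → H
H → N
H → Q
Q → O
Q → D
D → L
L → I
L → F
H → B
H → E
E → M
M → J

P → C → A → G → K → H → N → Q → O → D → L → I → F → B → E → M → J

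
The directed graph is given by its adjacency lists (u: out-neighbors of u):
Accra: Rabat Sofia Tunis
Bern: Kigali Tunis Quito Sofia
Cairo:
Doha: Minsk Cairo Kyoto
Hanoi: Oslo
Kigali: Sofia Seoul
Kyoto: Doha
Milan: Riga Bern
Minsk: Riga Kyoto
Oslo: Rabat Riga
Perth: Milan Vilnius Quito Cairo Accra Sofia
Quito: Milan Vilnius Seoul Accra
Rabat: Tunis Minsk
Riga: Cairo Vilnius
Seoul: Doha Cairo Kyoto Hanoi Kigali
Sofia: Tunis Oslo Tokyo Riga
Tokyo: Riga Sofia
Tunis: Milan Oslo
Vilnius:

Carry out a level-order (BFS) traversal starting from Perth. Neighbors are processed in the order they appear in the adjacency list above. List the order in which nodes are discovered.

Perth -> Milan -> Vilnius -> Quito -> Cairo -> Accra -> Sofia -> Riga -> Bern -> Seoul -> Rabat -> Tunis -> Oslo -> Tokyo -> Kigali -> Doha -> Kyoto -> Hanoi -> Minsk

Visit Perth; enqueue Milan, Vilnius, Quito, Cairo, Accra, Sofia → queue [Milan, Vilnius, Quito, Cairo, Accra, Sofia]
Visit Milan; enqueue Riga, Bern → queue [Vilnius, Quito, Cairo, Accra, Sofia, Riga, Bern]
Visit Vilnius → queue [Quito, Cairo, Accra, Sofia, Riga, Bern]
Visit Quito; enqueue Seoul → queue [Cairo, Accra, Sofia, Riga, Bern, Seoul]
Visit Cairo → queue [Accra, Sofia, Riga, Bern, Seoul]
Visit Accra; enqueue Rabat, Tunis → queue [Sofia, Riga, Bern, Seoul, Rabat, Tunis]
Visit Sofia; enqueue Oslo, Tokyo → queue [Riga, Bern, Seoul, Rabat, Tunis, Oslo, Tokyo]
Visit Riga → queue [Bern, Seoul, Rabat, Tunis, Oslo, Tokyo]
Visit Bern; enqueue Kigali → queue [Seoul, Rabat, Tunis, Oslo, Tokyo, Kigali]
Visit Seoul; enqueue Doha, Kyoto, Hanoi → queue [Rabat, Tunis, Oslo, Tokyo, Kigali, Doha, Kyoto, Hanoi]
Visit Rabat; enqueue Minsk → queue [Tunis, Oslo, Tokyo, Kigali, Doha, Kyoto, Hanoi, Minsk]
Visit Tunis → queue [Oslo, Tokyo, Kigali, Doha, Kyoto, Hanoi, Minsk]
Visit Oslo → queue [Tokyo, Kigali, Doha, Kyoto, Hanoi, Minsk]
Visit Tokyo → queue [Kigali, Doha, Kyoto, Hanoi, Minsk]
Visit Kigali → queue [Doha, Kyoto, Hanoi, Minsk]
Visit Doha → queue [Kyoto, Hanoi, Minsk]
Visit Kyoto → queue [Hanoi, Minsk]
Visit Hanoi → queue [Minsk]
Visit Minsk → queue []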